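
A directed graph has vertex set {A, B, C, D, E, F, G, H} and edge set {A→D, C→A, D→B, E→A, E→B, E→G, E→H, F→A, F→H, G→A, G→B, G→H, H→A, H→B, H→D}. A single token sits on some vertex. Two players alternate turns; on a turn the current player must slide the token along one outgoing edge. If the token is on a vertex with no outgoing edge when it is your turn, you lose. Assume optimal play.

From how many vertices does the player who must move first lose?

2

Compute win/loss labels from the base case upward. A position with no move is L. Any other position is W if it can reach an L in one move, else L.
Every edge goes from a vertex to one that appears earlier in the order B, D, A, H, G, E, F, C, so processing vertices in that order labels each vertex after all of its successors.
B: no outgoing edge → L
D: reaches L-position B → W
A: only reaches D(W), which is W → L
H: reaches L-position A → W
G: reaches L-position A → W
E: reaches L-position A → W
F: reaches L-position A → W
C: reaches L-position A → W
The L vertices are A, B; that is 2 in all.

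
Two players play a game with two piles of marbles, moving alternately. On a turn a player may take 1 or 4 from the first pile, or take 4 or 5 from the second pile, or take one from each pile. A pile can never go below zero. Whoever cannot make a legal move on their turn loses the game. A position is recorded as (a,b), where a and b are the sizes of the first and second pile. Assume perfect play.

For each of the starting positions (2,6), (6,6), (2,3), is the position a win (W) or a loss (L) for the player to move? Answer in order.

Classify positions by backward induction: terminal positions (no move available) are L. From any other position, the mover wins iff some move reaches an L.
No move ever increases a pile, so every position that can arise here has a ≤ 6 and b ≤ 6; it is enough to label the cells with 0 ≤ a ≤ 6 and 0 ≤ b ≤ 6.
Every move lowers a or b (never raises either), so fill the grid row by row in increasing a, and left to right within a row: each cell's successors are then already labelled.
      b=0  b=1  b=2  b=3  b=4  b=5  b=6
a=0:    L    L    L    L    W    W    W
a=1:    W    W    W    W    W    L    L
a=2:    L    L    L    L    W    W    W
a=3:    W    W    W    W    W    L    L
a=4:    W    W    W    W    L    W    W
a=5:    L    L    L    L    W    W    W
a=6:    W    W    W    W    W    L    L
Cells with no legal move (terminal, hence L): (0,0), (0,1), (0,2), (0,3).
The remaining L cells, each justified by listing all of its moves:
(1,5): moves to (0,5)(W), (1,1)(W), (1,0)(W), (0,4)(W); every one is W ⇒ L
(1,6): moves to (0,6)(W), (1,2)(W), (1,1)(W), (0,5)(W); every one is W ⇒ L
(2,0): the only move is to (1,0)(W), a W ⇒ L
(2,1): moves to (1,1)(W), (1,0)(W); every one is W ⇒ L
(2,2): moves to (1,2)(W), (1,1)(W); every one is W ⇒ L
(2,3): moves to (1,3)(W), (1,2)(W); every one is W ⇒ L
(3,5): moves to (2,5)(W), (3,1)(W), (3,0)(W), (2,4)(W); every one is W ⇒ L
(3,6): moves to (2,6)(W), (3,2)(W), (3,1)(W), (2,5)(W); every one is W ⇒ L
(4,4): moves to (3,4)(W), (0,4)(W), (4,0)(W), (3,3)(W); every one is W ⇒ L
(5,0): moves to (4,0)(W), (1,0)(W); every one is W ⇒ L
(5,1): moves to (4,1)(W), (1,1)(W), (4,0)(W); every one is W ⇒ L
(5,2): moves to (4,2)(W), (1,2)(W), (4,1)(W); every one is W ⇒ L
(5,3): moves to (4,3)(W), (1,3)(W), (4,2)(W); every one is W ⇒ L
(6,5): moves to (5,5)(W), (2,5)(W), (6,1)(W), (6,0)(W), (5,4)(W); every one is W ⇒ L
(6,6): moves to (5,6)(W), (2,6)(W), (6,2)(W), (6,1)(W), (5,5)(W); every one is W ⇒ L
Every other cell has at least one move into one of the L cells above, so it is W.
(2,6): the move to (1,6) reaches an L cell, so W
(6,6): one of the L cells justified above, so L
(2,3): one of the L cells justified above, so L

(2,6): W, (6,6): L, (2,3): L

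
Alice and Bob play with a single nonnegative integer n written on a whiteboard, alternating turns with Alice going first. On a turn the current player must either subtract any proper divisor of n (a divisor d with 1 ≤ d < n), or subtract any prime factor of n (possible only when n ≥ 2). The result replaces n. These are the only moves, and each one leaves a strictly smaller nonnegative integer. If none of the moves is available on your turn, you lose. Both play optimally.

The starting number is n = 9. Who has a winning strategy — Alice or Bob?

Bob wins.

Build the W/L table. Terminal = L. A non-terminal position is W if it has a move to some L; otherwise it is L.
n=0: no move → L
n=1: no move → L
n=2: W (go to 0, an L position)
n=3: W (go to 0, an L position)
n=4: L (options 2(W), 3(W) are all W)
n=5: W (go to 0, an L position)
n=6: W (go to 4, an L position)
n=7: W (go to 0, an L position)
n=8: W (go to 4, an L position)
n=9: L (options 6(W), 8(W) are all W)
Every move from 9 reaches a W position, so the mover loses.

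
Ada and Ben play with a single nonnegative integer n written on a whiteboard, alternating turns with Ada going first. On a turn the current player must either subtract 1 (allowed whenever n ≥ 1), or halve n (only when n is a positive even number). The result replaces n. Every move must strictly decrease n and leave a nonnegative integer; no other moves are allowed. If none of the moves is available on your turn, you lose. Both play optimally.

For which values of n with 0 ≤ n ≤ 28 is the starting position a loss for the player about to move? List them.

Classify positions by backward induction: terminal positions (no move available) are L. From any other position, the mover wins iff some move reaches an L.
n=0: no move → L
n=1: can move to 0, which is L ⇒ W
n=2: the only move is to 1(W), a W ⇒ L
n=3: can move to 2, which is L ⇒ W
n=4: can move to 2, which is L ⇒ W
n=5: the only move is to 4(W), a W ⇒ L
n=6: can move to 5, which is L ⇒ W
n=7: the only move is to 6(W), a W ⇒ L
n=8: can move to 7, which is L ⇒ W
n=9: the only move is to 8(W), a W ⇒ L
n=10: can move to 5, which is L ⇒ W
n=11: the only move is to 10(W), a W ⇒ L
n=12: can move to 11, which is L ⇒ W
n=13: the only move is to 12(W), a W ⇒ L
n=14: can move to 7, which is L ⇒ W
n=15: the only move is to 14(W), a W ⇒ L
n=16: can move to 15, which is L ⇒ W
n=17: the only move is to 16(W), a W ⇒ L
n=18: can move to 9, which is L ⇒ W
n=19: the only move is to 18(W), a W ⇒ L
n=20: can move to 19, which is L ⇒ W
n=21: the only move is to 20(W), a W ⇒ L
n=22: can move to 11, which is L ⇒ W
n=23: the only move is to 22(W), a W ⇒ L
n=24: can move to 23, which is L ⇒ W
n=25: the only move is to 24(W), a W ⇒ L
n=26: can move to 13, which is L ⇒ W
n=27: the only move is to 26(W), a W ⇒ L
n=28: can move to 27, which is L ⇒ W
Reading off the rows marked L gives the requested list; there are 14 such values of n.

0, 2, 5, 7, 9, 11, 13, 15, 17, 19, 21, 23, 25, 27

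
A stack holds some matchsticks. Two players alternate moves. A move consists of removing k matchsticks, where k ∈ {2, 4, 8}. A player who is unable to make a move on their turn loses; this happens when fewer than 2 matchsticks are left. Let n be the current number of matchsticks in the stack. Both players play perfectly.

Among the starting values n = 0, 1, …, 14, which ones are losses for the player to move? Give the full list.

0, 1, 6, 7, 12, 13

Use the standard recursion: the mover loses at a terminal position; elsewhere, the mover wins exactly when some move hands the opponent an L position.
n=0: no move → L
n=1: no move → L
n=2: reaches L-position 0 → W
n=3: reaches L-position 1 → W
n=4: reaches L-position 0 → W
n=5: reaches L-position 1 → W
n=6: only reaches 4(W), 2(W), all W → L
n=7: only reaches 5(W), 3(W), all W → L
n=8: reaches L-position 6 → W
n=9: reaches L-position 7 → W
n=10: reaches L-position 6 → W
n=11: reaches L-position 7 → W
n=12: only reaches 10(W), 8(W), 4(W), all W → L
n=13: only reaches 11(W), 9(W), 5(W), all W → L
n=14: reaches L-position 12 → W
Reading off the rows marked L gives the requested list; there are 6 such values of n.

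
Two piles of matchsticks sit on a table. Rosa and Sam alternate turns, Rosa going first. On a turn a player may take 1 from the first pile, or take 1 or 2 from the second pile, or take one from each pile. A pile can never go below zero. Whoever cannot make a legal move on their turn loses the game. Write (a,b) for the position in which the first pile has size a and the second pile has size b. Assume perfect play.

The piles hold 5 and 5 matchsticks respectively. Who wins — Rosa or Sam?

Rosa wins.

Positions with no move are L. A position that does have a move is losing for the player to move precisely when every available move leads to a winning position for the opponent. Fill in the labels:
No move ever increases a pile, so every position that can arise here has a ≤ 5 and b ≤ 5; it is enough to label the cells with 0 ≤ a ≤ 5 and 0 ≤ b ≤ 5.
Every move lowers a or b (never raises either), so fill the grid row by row in increasing a, and left to right within a row: each cell's successors are then already labelled.
      b=0  b=1  b=2  b=3  b=4  b=5
a=0:    L    W    W    L    W    W
a=1:    W    W    L    W    W    L
a=2:    L    W    W    W    L    W
a=3:    W    W    L    W    W    W
a=4:    L    W    W    W    L    W
a=5:    W    W    L    W    W    W
Cells with no legal move (terminal, hence L): (0,0).
The remaining L cells, each justified by listing all of its moves:
(0,3): →(0,2)(W), (0,1)(W) — all W, so L
(1,2): →(0,2)(W), (1,1)(W), (1,0)(W), (0,1)(W) — all W, so L
(1,5): →(0,5)(W), (1,4)(W), (1,3)(W), (0,4)(W) — all W, so L
(2,0): →(1,0)(W) only, which is W, so L
(2,4): →(1,4)(W), (2,3)(W), (2,2)(W), (1,3)(W) — all W, so L
(3,2): →(2,2)(W), (3,1)(W), (3,0)(W), (2,1)(W) — all W, so L
(4,0): →(3,0)(W) only, which is W, so L
(4,4): →(3,4)(W), (4,3)(W), (4,2)(W), (3,3)(W) — all W, so L
(5,2): →(4,2)(W), (5,1)(W), (5,0)(W), (4,1)(W) — all W, so L
Every other cell has at least one move into one of the L cells above, so it is W.
From (5,5) Rosa can move to (4,4), reaching an L position.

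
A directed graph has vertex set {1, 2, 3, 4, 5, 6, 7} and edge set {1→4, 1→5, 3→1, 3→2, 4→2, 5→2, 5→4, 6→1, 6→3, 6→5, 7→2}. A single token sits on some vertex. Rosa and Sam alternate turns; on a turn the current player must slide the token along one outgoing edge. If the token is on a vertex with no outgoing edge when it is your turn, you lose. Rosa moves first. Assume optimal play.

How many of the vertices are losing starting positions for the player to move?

Use the standard recursion: the mover loses at a terminal position; elsewhere, the mover wins exactly when some move hands the opponent an L position.
Every edge goes from a vertex to one that appears earlier in the order 2, 4, 5, 1, 3, 6, 7, so processing vertices in that order labels each vertex after all of its successors.
2: no outgoing edge → L
4: W (go to 2, an L position)
5: W (go to 2, an L position)
1: L (options 5(W), 4(W) are all W)
3: W (go to 1, an L position)
6: W (go to 1, an L position)
7: W (go to 2, an L position)
The L vertices are 1, 2; that is 2 in all.

2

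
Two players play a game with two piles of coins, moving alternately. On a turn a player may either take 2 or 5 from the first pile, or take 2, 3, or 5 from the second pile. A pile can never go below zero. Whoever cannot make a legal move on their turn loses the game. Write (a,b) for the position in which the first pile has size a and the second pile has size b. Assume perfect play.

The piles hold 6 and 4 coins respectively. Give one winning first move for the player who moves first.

Move to (6,2).

Work bottom-up. With no move the player to move loses. Otherwise the position is W if at least one move leads to an L position for the opponent, and L if every move leads to a W.
No move ever increases a pile, so every position that can arise here has a ≤ 6 and b ≤ 4; it is enough to label the cells with 0 ≤ a ≤ 6 and 0 ≤ b ≤ 4.
Every move lowers a or b (never raises either), so fill the grid row by row in increasing a, and left to right within a row: each cell's successors are then already labelled.
      b=0  b=1  b=2  b=3  b=4
a=0:    L    L    W    W    W
a=1:    L    L    W    W    W
a=2:    W    W    L    L    W
a=3:    W    W    L    L    W
a=4:    L    L    W    W    W
a=5:    W    W    W    W    L
a=6:    W    W    L    L    W
Cells with no legal move (terminal, hence L): (0,0), (0,1), (1,0), (1,1).
The remaining L cells, each justified by listing all of its moves:
(2,2): →(0,2)(W), (2,0)(W) — all W, so L
(2,3): →(0,3)(W), (2,1)(W), (2,0)(W) — all W, so L
(3,2): →(1,2)(W), (3,0)(W) — all W, so L
(3,3): →(1,3)(W), (3,1)(W), (3,0)(W) — all W, so L
(4,0): →(2,0)(W) only, which is W, so L
(4,1): →(2,1)(W) only, which is W, so L
(5,4): →(3,4)(W), (0,4)(W), (5,2)(W), (5,1)(W) — all W, so L
(6,2): →(4,2)(W), (1,2)(W), (6,0)(W) — all W, so L
(6,3): →(4,3)(W), (1,3)(W), (6,1)(W), (6,0)(W) — all W, so L
Every other cell has at least one move into one of the L cells above, so it is W.
From (6,4), the L positions reachable in one move are: (6,2).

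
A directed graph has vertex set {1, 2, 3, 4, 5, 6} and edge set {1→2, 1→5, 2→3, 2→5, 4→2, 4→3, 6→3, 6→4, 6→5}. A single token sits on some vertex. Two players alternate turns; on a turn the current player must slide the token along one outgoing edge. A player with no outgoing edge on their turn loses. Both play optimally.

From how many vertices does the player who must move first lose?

Classify positions by backward induction: terminal positions (no move available) are L. From any other position, the mover wins iff some move reaches an L.
Every edge goes from a vertex to one that appears earlier in the order 3, 5, 2, 4, 6, 1, so processing vertices in that order labels each vertex after all of its successors.
3: no outgoing edge → L
5: no outgoing edge → L
2: →5(L), so W
4: →3(L), so W
6: →5(L), so W
1: →5(L), so W
The L vertices are 3, 5; that is 2 in all.

2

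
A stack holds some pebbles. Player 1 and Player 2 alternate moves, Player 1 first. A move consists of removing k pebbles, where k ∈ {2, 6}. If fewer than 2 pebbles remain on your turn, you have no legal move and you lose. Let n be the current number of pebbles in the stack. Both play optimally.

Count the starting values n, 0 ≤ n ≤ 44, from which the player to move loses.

23

Use the standard recursion: the mover loses at a terminal position; elsewhere, the mover wins exactly when some move hands the opponent an L position.
n=0: no move → L
n=1: no move → L
n=2: reaches L-position 0 → W
n=3: reaches L-position 1 → W
n=4: only reaches 2(W), which is W → L
n=5: only reaches 3(W), which is W → L
n=6: reaches L-position 4 → W
n=7: reaches L-position 5 → W
n=8: only reaches 6(W), 2(W), all W → L
n=9: only reaches 7(W), 3(W), all W → L
n=10: reaches L-position 8 → W
n=11: reaches L-position 9 → W
n=12: only reaches 10(W), 6(W), all W → L
n=13: only reaches 11(W), 7(W), all W → L
n=14: reaches L-position 12 → W
n=15: reaches L-position 13 → W
n=16: only reaches 14(W), 10(W), all W → L
n=17: only reaches 15(W), 11(W), all W → L
n=18: reaches L-position 16 → W
n=19: reaches L-position 17 → W
n=20: only reaches 18(W), 14(W), all W → L
n=21: only reaches 19(W), 15(W), all W → L
n=22: reaches L-position 20 → W
n=23: reaches L-position 21 → W
n=24: only reaches 22(W), 18(W), all W → L
n=25: only reaches 23(W), 19(W), all W → L
n=26: reaches L-position 24 → W
n=27: reaches L-position 25 → W
n=28: only reaches 26(W), 22(W), all W → L
n=29: only reaches 27(W), 23(W), all W → L
n=30: reaches L-position 28 → W
n=31: reaches L-position 29 → W
n=32: only reaches 30(W), 26(W), all W → L
n=33: only reaches 31(W), 27(W), all W → L
n=34: reaches L-position 32 → W
n=35: reaches L-position 33 → W
n=36: only reaches 34(W), 30(W), all W → L
n=37: only reaches 35(W), 31(W), all W → L
n=38: reaches L-position 36 → W
n=39: reaches L-position 37 → W
n=40: only reaches 38(W), 34(W), all W → L
n=41: only reaches 39(W), 35(W), all W → L
n=42: reaches L-position 40 → W
n=43: reaches L-position 41 → W
n=44: only reaches 42(W), 38(W), all W → L
L entries with 0 ≤ n ≤ 44: n = 0, 1, 4, 5, 8, 9, 12, 13, 16, 17, 20, 21, 24, 25, 28, 29, 32, 33, 36, 37, 40, 41, 44; that makes 23.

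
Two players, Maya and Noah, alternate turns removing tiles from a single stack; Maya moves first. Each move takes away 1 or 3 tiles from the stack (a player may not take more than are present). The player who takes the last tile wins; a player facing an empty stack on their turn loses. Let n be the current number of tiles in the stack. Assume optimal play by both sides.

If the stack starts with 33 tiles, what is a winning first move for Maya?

Remove 1, leaving 32.

Compute win/loss labels from the base case upward. A position with no move is L. Any other position is W if it can reach an L in one move, else L.
n=0: no move → L
n=1: W (go to 0, an L position)
n=2: L (sole option 1(W) is W)
n=3: W (go to 2, an L position)
n=4: L (options 3(W), 1(W) are all W)
n=5: W (go to 4, an L position)
n=6: L (options 5(W), 3(W) are all W)
n=7: W (go to 6, an L position)
n=8: L (options 7(W), 5(W) are all W)
n=9: W (go to 8, an L position)
n=10: L (options 9(W), 7(W) are all W)
n=11: W (go to 10, an L position)
n=12: L (options 11(W), 9(W) are all W)
n=13: W (go to 12, an L position)
n=14: L (options 13(W), 11(W) are all W)
n=15: W (go to 14, an L position)
n=16: L (options 15(W), 13(W) are all W)
n=17: W (go to 16, an L position)
n=18: L (options 17(W), 15(W) are all W)
n=19: W (go to 18, an L position)
n=20: L (options 19(W), 17(W) are all W)
n=21: W (go to 20, an L position)
n=22: L (options 21(W), 19(W) are all W)
n=23: W (go to 22, an L position)
n=24: L (options 23(W), 21(W) are all W)
n=25: W (go to 24, an L position)
n=26: L (options 25(W), 23(W) are all W)
n=27: W (go to 26, an L position)
n=28: L (options 27(W), 25(W) are all W)
n=29: W (go to 28, an L position)
n=30: L (options 29(W), 27(W) are all W)
n=31: W (go to 30, an L position)
n=32: L (options 31(W), 29(W) are all W)
n=33: W (go to 32, an L position)
From 33, the L positions reachable in one move are: 32, 30. Any move reaching one of these is winning.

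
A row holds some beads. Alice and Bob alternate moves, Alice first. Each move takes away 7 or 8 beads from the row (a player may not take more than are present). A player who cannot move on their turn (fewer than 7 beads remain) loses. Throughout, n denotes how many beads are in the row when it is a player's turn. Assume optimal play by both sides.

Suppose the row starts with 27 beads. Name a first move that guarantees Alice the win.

Remove 7, leaving 20.

Use the standard recursion: the mover loses at a terminal position; elsewhere, the mover wins exactly when some move hands the opponent an L position.
n=0: no move → L
n=1: no move → L
n=2: no move → L
n=3: no move → L
n=4: no move → L
n=5: no move → L
n=6: no move → L
n=7: reaches L-position 0 → W
n=8: reaches L-position 1 → W
n=9: reaches L-position 2 → W
n=10: reaches L-position 3 → W
n=11: reaches L-position 4 → W
n=12: reaches L-position 5 → W
n=13: reaches L-position 6 → W
n=14: reaches L-position 6 → W
n=15: only reaches 8(W), 7(W), all W → L
n=16: only reaches 9(W), 8(W), all W → L
n=17: only reaches 10(W), 9(W), all W → L
n=18: only reaches 11(W), 10(W), all W → L
n=19: only reaches 12(W), 11(W), all W → L
n=20: only reaches 13(W), 12(W), all W → L
n=21: only reaches 14(W), 13(W), all W → L
n=22: reaches L-position 15 → W
n=23: reaches L-position 16 → W
n=24: reaches L-position 17 → W
n=25: reaches L-position 18 → W
n=26: reaches L-position 19 → W
n=27: reaches L-position 20 → W
From 27, the L positions reachable in one move are: 20, 19. Any move reaching one of these is winning.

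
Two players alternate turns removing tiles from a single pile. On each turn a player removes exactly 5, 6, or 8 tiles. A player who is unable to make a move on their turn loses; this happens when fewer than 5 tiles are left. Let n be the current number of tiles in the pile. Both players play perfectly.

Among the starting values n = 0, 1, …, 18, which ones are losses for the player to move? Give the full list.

0, 1, 2, 3, 4, 13, 14, 15, 16, 17

Positions with no move are L. A position that does have a move is losing for the player to move precisely when every available move leads to a winning position for the opponent. Fill in the labels:
n=0: no move → L
n=1: no move → L
n=2: no move → L
n=3: no move → L
n=4: no move → L
n=5: W (go to 0, an L position)
n=6: W (go to 1, an L position)
n=7: W (go to 2, an L position)
n=8: W (go to 3, an L position)
n=9: W (go to 4, an L position)
n=10: W (go to 4, an L position)
n=11: W (go to 3, an L position)
n=12: W (go to 4, an L position)
n=13: L (options 8(W), 7(W), 5(W) are all W)
n=14: L (options 9(W), 8(W), 6(W) are all W)
n=15: L (options 10(W), 9(W), 7(W) are all W)
n=16: L (options 11(W), 10(W), 8(W) are all W)
n=17: L (options 12(W), 11(W), 9(W) are all W)
n=18: W (go to 13, an L position)
The losing starting values of n are exactly the entries labelled L in this table (10 of them).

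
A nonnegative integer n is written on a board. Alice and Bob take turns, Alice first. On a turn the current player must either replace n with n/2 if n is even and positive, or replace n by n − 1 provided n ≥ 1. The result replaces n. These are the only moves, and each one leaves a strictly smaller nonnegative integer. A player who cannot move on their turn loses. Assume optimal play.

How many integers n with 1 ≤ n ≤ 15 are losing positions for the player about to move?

7

Label each position W (a win for the player to move) or L (a loss). A position with no legal move is L; any other position is W exactly when some move reaches an L, and L when every move reaches a W.
n=0: no move → L
n=1: →0(L), so W
n=2: →1(W) only, which is W, so L
n=3: →2(L), so W
n=4: →2(L), so W
n=5: →4(W) only, which is W, so L
n=6: →5(L), so W
n=7: →6(W) only, which is W, so L
n=8: →7(L), so W
n=9: →8(W) only, which is W, so L
n=10: →5(L), so W
n=11: →10(W) only, which is W, so L
n=12: →11(L), so W
n=13: →12(W) only, which is W, so L
n=14: →7(L), so W
n=15: →14(W) only, which is W, so L
L entries with 1 ≤ n ≤ 15 (n=0 is outside the asked range and is not counted): n = 2, 5, 7, 9, 11, 13, 15; that makes 7.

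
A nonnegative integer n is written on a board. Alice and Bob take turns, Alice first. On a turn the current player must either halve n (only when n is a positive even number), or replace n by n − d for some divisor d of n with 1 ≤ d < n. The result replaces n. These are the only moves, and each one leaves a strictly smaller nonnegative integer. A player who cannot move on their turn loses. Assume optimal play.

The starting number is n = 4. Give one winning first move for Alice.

Move to 3.

Classify positions by backward induction: terminal positions (no move available) are L. From any other position, the mover wins iff some move reaches an L.
n=0: no move → L
n=1: no move → L
n=2: →1(L), so W
n=3: →2(W) only, which is W, so L
n=4: →3(L), so W
From 4, the L positions reachable in one move are: 3.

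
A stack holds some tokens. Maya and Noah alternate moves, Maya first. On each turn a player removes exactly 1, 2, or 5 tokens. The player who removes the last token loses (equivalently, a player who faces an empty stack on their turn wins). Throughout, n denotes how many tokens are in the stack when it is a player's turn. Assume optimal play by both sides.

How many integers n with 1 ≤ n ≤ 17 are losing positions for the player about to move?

Use the standard recursion: the mover wins at a terminal position; elsewhere, the mover wins exactly when some move hands the opponent an L position.
n=0: no move; the opponent has just taken the last token and therefore loses → W
n=1: →0(W) only, which is W, so L
n=2: →1(L), so W
n=3: →1(L), so W
n=4: →3(W), 2(W) — all W, so L
n=5: →4(L), so W
n=6: →4(L), so W
n=7: →6(W), 5(W), 2(W) — all W, so L
n=8: →7(L), so W
n=9: →7(L), so W
n=10: →9(W), 8(W), 5(W) — all W, so L
n=11: →10(L), so W
n=12: →10(L), so W
n=13: →12(W), 11(W), 8(W) — all W, so L
n=14: →13(L), so W
n=15: →13(L), so W
n=16: →15(W), 14(W), 11(W) — all W, so L
n=17: →16(L), so W
L entries with 1 ≤ n ≤ 17 (the range starts at n=1): n = 1, 4, 7, 10, 13, 16; that makes 6.

6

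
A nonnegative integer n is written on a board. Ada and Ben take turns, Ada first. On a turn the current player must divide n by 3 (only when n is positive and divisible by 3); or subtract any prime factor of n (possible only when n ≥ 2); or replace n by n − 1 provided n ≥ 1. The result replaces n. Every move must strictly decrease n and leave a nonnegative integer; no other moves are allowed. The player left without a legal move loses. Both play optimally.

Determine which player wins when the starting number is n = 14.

Ben wins.

Compute win/loss labels from the base case upward. A position with no move is L. Any other position is W if it can reach an L in one move, else L.
n=0: no move → L
n=1: W (go to 0, an L position)
n=2: W (go to 0, an L position)
n=3: W (go to 0, an L position)
n=4: L (options 2(W), 3(W) are all W)
n=5: W (go to 0, an L position)
n=6: W (go to 4, an L position)
n=7: W (go to 0, an L position)
n=8: L (options 6(W), 7(W) are all W)
n=9: W (go to 8, an L position)
n=10: W (go to 8, an L position)
n=11: W (go to 0, an L position)
n=12: W (go to 4, an L position)
n=13: W (go to 0, an L position)
n=14: L (options 7(W), 12(W), 13(W) are all W)
The starting position 14 is L: whatever Ada does, the opponent receives a W position.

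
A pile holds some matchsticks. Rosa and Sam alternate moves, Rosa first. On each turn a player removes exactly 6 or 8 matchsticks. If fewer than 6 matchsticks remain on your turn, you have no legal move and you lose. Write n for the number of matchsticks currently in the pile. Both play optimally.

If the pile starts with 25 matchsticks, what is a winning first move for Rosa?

Remove 6, leaving 19.

Work bottom-up. With no move the player to move loses. Otherwise the position is W if at least one move leads to an L position for the opponent, and L if every move leads to a W.
n=0: no move → L
n=1: no move → L
n=2: no move → L
n=3: no move → L
n=4: no move → L
n=5: no move → L
n=6: can move to 0, which is L ⇒ W
n=7: can move to 1, which is L ⇒ W
n=8: can move to 2, which is L ⇒ W
n=9: can move to 3, which is L ⇒ W
n=10: can move to 4, which is L ⇒ W
n=11: can move to 5, which is L ⇒ W
n=12: can move to 4, which is L ⇒ W
n=13: can move to 5, which is L ⇒ W
n=14: moves to 8(W), 6(W); every one is W ⇒ L
n=15: moves to 9(W), 7(W); every one is W ⇒ L
n=16: moves to 10(W), 8(W); every one is W ⇒ L
n=17: moves to 11(W), 9(W); every one is W ⇒ L
n=18: moves to 12(W), 10(W); every one is W ⇒ L
n=19: moves to 13(W), 11(W); every one is W ⇒ L
n=20: can move to 14, which is L ⇒ W
n=21: can move to 15, which is L ⇒ W
n=22: can move to 16, which is L ⇒ W
n=23: can move to 17, which is L ⇒ W
n=24: can move to 18, which is L ⇒ W
n=25: can move to 19, which is L ⇒ W
From 25, the L positions reachable in one move are: 19, 17. Any move reaching one of these is winning.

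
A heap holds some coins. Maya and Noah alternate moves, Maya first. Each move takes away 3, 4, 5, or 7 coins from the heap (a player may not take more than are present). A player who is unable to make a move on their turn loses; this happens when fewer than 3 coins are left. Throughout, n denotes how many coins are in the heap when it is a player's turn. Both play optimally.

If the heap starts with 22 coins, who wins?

Noah wins.

Classify positions by backward induction: terminal positions (no move available) are L. From any other position, the mover wins iff some move reaches an L.
n=0: no move → L
n=1: no move → L
n=2: no move → L
n=3: can move to 0, which is L ⇒ W
n=4: can move to 1, which is L ⇒ W
n=5: can move to 2, which is L ⇒ W
n=6: can move to 2, which is L ⇒ W
n=7: can move to 2, which is L ⇒ W
n=8: can move to 1, which is L ⇒ W
n=9: can move to 2, which is L ⇒ W
n=10: moves to 7(W), 6(W), 5(W), 3(W); every one is W ⇒ L
n=11: moves to 8(W), 7(W), 6(W), 4(W); every one is W ⇒ L
n=12: moves to 9(W), 8(W), 7(W), 5(W); every one is W ⇒ L
n=13: can move to 10, which is L ⇒ W
n=14: can move to 11, which is L ⇒ W
n=15: can move to 12, which is L ⇒ W
n=16: can move to 12, which is L ⇒ W
n=17: can move to 12, which is L ⇒ W
n=18: can move to 11, which is L ⇒ W
n=19: can move to 12, which is L ⇒ W
n=20: moves to 17(W), 16(W), 15(W), 13(W); every one is W ⇒ L
n=21: moves to 18(W), 17(W), 16(W), 14(W); every one is W ⇒ L
n=22: moves to 19(W), 18(W), 17(W), 15(W); every one is W ⇒ L
The starting position 22 is L: whatever Maya does, the opponent receives a W position.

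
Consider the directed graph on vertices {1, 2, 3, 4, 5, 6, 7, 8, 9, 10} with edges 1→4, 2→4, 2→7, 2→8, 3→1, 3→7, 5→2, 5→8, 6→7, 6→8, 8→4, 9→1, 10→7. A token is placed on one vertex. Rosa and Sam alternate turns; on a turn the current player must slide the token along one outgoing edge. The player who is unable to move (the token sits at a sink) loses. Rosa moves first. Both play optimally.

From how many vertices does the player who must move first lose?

Classify positions by backward induction: terminal positions (no move available) are L. From any other position, the mover wins iff some move reaches an L.
Every edge goes from a vertex to one that appears earlier in the order 7, 4, 8, 1, 3, 10, 2, 6, 9, 5, so processing vertices in that order labels each vertex after all of its successors.
7: no outgoing edge → L
4: no outgoing edge → L
8: →4(L), so W
1: →4(L), so W
3: →7(L), so W
10: →7(L), so W
2: →4(L), so W
6: →7(L), so W
9: →1(W) only, which is W, so L
5: →2(W), 8(W) — all W, so L
The L vertices are 4, 5, 7, 9; that is 4 in all.

4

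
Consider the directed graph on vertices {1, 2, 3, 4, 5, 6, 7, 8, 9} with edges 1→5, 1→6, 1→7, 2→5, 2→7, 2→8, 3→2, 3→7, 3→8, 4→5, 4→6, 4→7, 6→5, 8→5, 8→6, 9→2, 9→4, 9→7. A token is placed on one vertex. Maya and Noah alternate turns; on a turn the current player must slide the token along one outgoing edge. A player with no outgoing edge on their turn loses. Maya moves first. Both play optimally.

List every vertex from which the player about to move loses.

Compute win/loss labels from the base case upward. A position with no move is L. Any other position is W if it can reach an L in one move, else L.
Every edge goes from a vertex to one that appears earlier in the order 7, 5, 6, 4, 8, 2, 3, 9, 1, so processing vertices in that order labels each vertex after all of its successors.
7: no outgoing edge → L
5: no outgoing edge → L
6: W (go to 5, an L position)
4: W (go to 5, an L position)
8: W (go to 5, an L position)
2: W (go to 5, an L position)
3: W (go to 7, an L position)
9: W (go to 7, an L position)
1: W (go to 5, an L position)
The losing starting vertices are exactly the entries labelled L in this table (2 of them).

5, 7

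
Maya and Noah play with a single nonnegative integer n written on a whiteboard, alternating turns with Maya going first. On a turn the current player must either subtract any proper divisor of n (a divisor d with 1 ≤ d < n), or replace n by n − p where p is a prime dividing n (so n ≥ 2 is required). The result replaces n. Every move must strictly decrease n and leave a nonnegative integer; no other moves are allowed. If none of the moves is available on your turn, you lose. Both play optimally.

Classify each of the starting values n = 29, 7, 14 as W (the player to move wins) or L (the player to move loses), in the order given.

Work bottom-up. With no move the player to move loses. Otherwise the position is W if at least one move leads to an L position for the opponent, and L if every move leads to a W.
n=0: no move → L
n=1: no move → L
n=2: →0(L), so W
n=3: →0(L), so W
n=4: →2(W), 3(W) — all W, so L
n=5: →0(L), so W
n=6: →4(L), so W
n=7: →0(L), so W
n=8: →4(L), so W
n=9: →6(W), 8(W) — all W, so L
n=10: →9(L), so W
n=11: →0(L), so W
n=12: →9(L), so W
n=13: →0(L), so W
n=14: →7(W), 12(W), 13(W) — all W, so L
n=15: →14(L), so W
n=16: →14(L), so W
n=17: →0(L), so W
n=18: →9(L), so W
n=19: →0(L), so W
n=20: →10(W), 15(W), 16(W), 18(W), 19(W) — all W, so L
n=21: →14(L), so W
n=22: →20(L), so W
n=23: →0(L), so W
n=24: →20(L), so W
n=25: →20(L), so W
n=26: →13(W), 24(W), 25(W) — all W, so L
n=27: →26(L), so W
n=28: →14(L), so W
n=29: →0(L), so W

29: W, 7: W, 14: L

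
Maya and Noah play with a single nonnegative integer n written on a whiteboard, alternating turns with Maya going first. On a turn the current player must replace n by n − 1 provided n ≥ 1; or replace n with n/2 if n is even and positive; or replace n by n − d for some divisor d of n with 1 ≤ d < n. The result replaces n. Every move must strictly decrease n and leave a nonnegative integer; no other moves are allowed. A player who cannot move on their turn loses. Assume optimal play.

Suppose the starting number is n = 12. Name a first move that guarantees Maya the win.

Build the W/L table. Terminal = L. A non-terminal position is W if it has a move to some L; otherwise it is L.
n=0: no move → L
n=1: reaches L-position 0 → W
n=2: only reaches 1(W), which is W → L
n=3: reaches L-position 2 → W
n=4: reaches L-position 2 → W
n=5: only reaches 4(W), which is W → L
n=6: reaches L-position 5 → W
n=7: only reaches 6(W), which is W → L
n=8: reaches L-position 7 → W
n=9: only reaches 6(W), 8(W), all W → L
n=10: reaches L-position 5 → W
n=11: only reaches 10(W), which is W → L
n=12: reaches L-position 9 → W
From 12, the L positions reachable in one move are: 9, 11. Any move reaching one of these is winning.

Move to 9.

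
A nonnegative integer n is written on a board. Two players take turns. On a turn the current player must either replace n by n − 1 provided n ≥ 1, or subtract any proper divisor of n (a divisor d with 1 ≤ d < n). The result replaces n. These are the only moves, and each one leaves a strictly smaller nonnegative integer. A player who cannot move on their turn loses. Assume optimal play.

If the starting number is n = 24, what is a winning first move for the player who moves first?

Work bottom-up. With no move the player to move loses. Otherwise the position is W if at least one move leads to an L position for the opponent, and L if every move leads to a W.
n=0: no move → L
n=1: W (go to 0, an L position)
n=2: L (sole option 1(W) is W)
n=3: W (go to 2, an L position)
n=4: W (go to 2, an L position)
n=5: L (sole option 4(W) is W)
n=6: W (go to 5, an L position)
n=7: L (sole option 6(W) is W)
n=8: W (go to 7, an L position)
n=9: L (options 6(W), 8(W) are all W)
n=10: W (go to 5, an L position)
n=11: L (sole option 10(W) is W)
n=12: W (go to 9, an L position)
n=13: L (sole option 12(W) is W)
n=14: W (go to 7, an L position)
n=15: L (options 10(W), 12(W), 14(W) are all W)
n=16: W (go to 15, an L position)
n=17: L (sole option 16(W) is W)
n=18: W (go to 9, an L position)
n=19: L (sole option 18(W) is W)
n=20: W (go to 15, an L position)
n=21: L (options 14(W), 18(W), 20(W) are all W)
n=22: W (go to 11, an L position)
n=23: L (sole option 22(W) is W)
n=24: W (go to 21, an L position)
From 24, the L positions reachable in one move are: 21, 23. Any move reaching one of these is winning.

Move to 21.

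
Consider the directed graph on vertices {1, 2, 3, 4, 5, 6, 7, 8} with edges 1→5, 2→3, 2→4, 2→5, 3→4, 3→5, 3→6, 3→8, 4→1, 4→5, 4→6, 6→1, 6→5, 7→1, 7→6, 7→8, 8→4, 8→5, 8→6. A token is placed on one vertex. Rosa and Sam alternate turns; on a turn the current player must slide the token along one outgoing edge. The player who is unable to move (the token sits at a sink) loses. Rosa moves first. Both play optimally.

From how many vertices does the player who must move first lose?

Compute win/loss labels from the base case upward. A position with no move is L. Any other position is W if it can reach an L in one move, else L.
Every edge goes from a vertex to one that appears earlier in the order 5, 1, 6, 4, 8, 7, 3, 2, so processing vertices in that order labels each vertex after all of its successors.
5: no outgoing edge → L
1: W (go to 5, an L position)
6: W (go to 5, an L position)
4: W (go to 5, an L position)
8: W (go to 5, an L position)
7: L (options 8(W), 6(W), 1(W) are all W)
3: W (go to 5, an L position)
2: W (go to 5, an L position)
The L vertices are 5, 7; that is 2 in all.

2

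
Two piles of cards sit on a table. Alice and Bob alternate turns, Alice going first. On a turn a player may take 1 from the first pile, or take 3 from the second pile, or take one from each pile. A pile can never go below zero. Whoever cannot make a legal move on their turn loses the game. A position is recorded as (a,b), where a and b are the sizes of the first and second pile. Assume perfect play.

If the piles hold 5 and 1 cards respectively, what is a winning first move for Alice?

Positions with no move are L. A position that does have a move is losing for the player to move precisely when every available move leads to a winning position for the opponent. Fill in the labels:
No move ever increases a pile, so every position that can arise here has a ≤ 5 and b ≤ 1; it is enough to label the cells with 0 ≤ a ≤ 5 and 0 ≤ b ≤ 1.
Every move lowers a or b (never raises either), so fill the grid row by row in increasing a, and left to right within a row: each cell's successors are then already labelled.
      b=0  b=1
a=0:    L    L
a=1:    W    W
a=2:    L    L
a=3:    W    W
a=4:    L    L
a=5:    W    W
Cells with no legal move (terminal, hence L): (0,0), (0,1).
The remaining L cells, each justified by listing all of its moves:
(2,0): only reaches (1,0)(W), which is W → L
(2,1): only reaches (1,1)(W), (1,0)(W), all W → L
(4,0): only reaches (3,0)(W), which is W → L
(4,1): only reaches (3,1)(W), (3,0)(W), all W → L
Every other cell has at least one move into one of the L cells above, so it is W.
From (5,1), the L positions reachable in one move are: (4,1), (4,0). Any move reaching one of these is winning.

Move to (4,1).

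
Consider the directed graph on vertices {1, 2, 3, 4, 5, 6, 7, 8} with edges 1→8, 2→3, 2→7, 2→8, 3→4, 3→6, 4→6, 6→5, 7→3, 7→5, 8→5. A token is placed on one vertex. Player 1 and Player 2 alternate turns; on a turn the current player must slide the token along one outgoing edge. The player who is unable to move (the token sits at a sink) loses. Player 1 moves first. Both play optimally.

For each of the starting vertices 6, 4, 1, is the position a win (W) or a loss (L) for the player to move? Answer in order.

Work bottom-up. With no move the player to move loses. Otherwise the position is W if at least one move leads to an L position for the opponent, and L if every move leads to a W.
Every edge goes from a vertex to one that appears earlier in the order 5, 6, 8, 4, 1, 3, 7, 2, so processing vertices in that order labels each vertex after all of its successors.
5: no outgoing edge → L
6: reaches L-position 5 → W
8: reaches L-position 5 → W
4: only reaches 6(W), which is W → L
1: only reaches 8(W), which is W → L
3: reaches L-position 4 → W
7: reaches L-position 5 → W
2: only reaches 7(W), 3(W), 8(W), all W → L

6: W, 4: L, 1: L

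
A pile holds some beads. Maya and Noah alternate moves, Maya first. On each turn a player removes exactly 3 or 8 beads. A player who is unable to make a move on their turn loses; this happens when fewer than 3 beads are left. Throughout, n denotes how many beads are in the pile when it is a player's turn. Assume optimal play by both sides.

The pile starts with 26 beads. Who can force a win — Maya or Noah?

Classify positions by backward induction: terminal positions (no move available) are L. From any other position, the mover wins iff some move reaches an L.
n=0: no move → L
n=1: no move → L
n=2: no move → L
n=3: W (go to 0, an L position)
n=4: W (go to 1, an L position)
n=5: W (go to 2, an L position)
n=6: L (sole option 3(W) is W)
n=7: L (sole option 4(W) is W)
n=8: W (go to 0, an L position)
n=9: W (go to 6, an L position)
n=10: W (go to 7, an L position)
n=11: L (options 8(W), 3(W) are all W)
n=12: L (options 9(W), 4(W) are all W)
n=13: L (options 10(W), 5(W) are all W)
n=14: W (go to 11, an L position)
n=15: W (go to 12, an L position)
n=16: W (go to 13, an L position)
n=17: L (options 14(W), 9(W) are all W)
n=18: L (options 15(W), 10(W) are all W)
n=19: W (go to 11, an L position)
n=20: W (go to 17, an L position)
n=21: W (go to 18, an L position)
n=22: L (options 19(W), 14(W) are all W)
n=23: L (options 20(W), 15(W) are all W)
n=24: L (options 21(W), 16(W) are all W)
n=25: W (go to 22, an L position)
n=26: W (go to 23, an L position)
From 26 Maya can remove 3, leaving 23, reaching an L position.

Maya wins.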